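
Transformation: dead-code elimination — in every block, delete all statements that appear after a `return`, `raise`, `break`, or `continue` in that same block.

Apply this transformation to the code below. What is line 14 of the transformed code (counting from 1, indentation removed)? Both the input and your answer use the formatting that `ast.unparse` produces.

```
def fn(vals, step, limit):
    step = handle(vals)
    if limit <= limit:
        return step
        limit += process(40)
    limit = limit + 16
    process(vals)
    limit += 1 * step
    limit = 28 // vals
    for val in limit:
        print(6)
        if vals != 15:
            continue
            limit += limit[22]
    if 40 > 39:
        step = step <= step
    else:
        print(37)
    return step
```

step = step <= step

Transformed code:
def fn(vals, step, limit):
    step = handle(vals)
    if limit <= limit:
        return step
    limit = limit + 16
    process(vals)
    limit += 1 * step
    limit = 28 // vals
    for val in limit:
        print(6)
        if vals != 15:
            continue
    if 40 > 39:
        step = step <= step
    else:
        print(37)
    return step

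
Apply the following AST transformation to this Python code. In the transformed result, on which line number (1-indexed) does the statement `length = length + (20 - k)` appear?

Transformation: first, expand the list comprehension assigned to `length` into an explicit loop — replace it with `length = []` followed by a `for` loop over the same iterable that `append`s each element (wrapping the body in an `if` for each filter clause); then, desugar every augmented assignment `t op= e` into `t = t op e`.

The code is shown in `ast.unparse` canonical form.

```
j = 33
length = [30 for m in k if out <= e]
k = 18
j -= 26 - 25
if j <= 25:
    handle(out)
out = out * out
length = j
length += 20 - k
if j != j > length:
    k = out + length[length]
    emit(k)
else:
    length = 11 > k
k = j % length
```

Transformed code:
j = 33
length = []
for m in k:
    if out <= e:
        length.append(30)
k = 18
j = j - (26 - 25)
if j <= 25:
    handle(out)
out = out * out
length = j
length = length + (20 - k)
if j != j > length:
    k = out + length[length]
    emit(k)
else:
    length = 11 > k
k = j % length

12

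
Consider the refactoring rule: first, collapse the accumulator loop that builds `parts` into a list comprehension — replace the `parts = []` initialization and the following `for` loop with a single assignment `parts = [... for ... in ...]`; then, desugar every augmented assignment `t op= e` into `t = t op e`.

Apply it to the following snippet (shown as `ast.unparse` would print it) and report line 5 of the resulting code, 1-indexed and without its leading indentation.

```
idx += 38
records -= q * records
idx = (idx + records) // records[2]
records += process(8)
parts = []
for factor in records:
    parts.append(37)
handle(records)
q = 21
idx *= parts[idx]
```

Transformed code:
idx = idx + 38
records = records - q * records
idx = (idx + records) // records[2]
records = records + process(8)
parts = [37 for factor in records]
handle(records)
q = 21
idx = idx * parts[idx]

parts = [37 for factor in records]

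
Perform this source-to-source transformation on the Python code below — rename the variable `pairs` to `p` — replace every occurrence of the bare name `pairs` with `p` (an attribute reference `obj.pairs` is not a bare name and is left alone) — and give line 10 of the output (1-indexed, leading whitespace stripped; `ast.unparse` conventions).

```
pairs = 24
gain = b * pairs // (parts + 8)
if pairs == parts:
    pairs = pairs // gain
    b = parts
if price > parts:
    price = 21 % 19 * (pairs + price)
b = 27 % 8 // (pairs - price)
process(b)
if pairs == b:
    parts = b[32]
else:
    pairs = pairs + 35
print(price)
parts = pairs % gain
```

if p == b:

Transformed code:
p = 24
gain = b * p // (parts + 8)
if p == parts:
    p = p // gain
    b = parts
if price > parts:
    price = 21 % 19 * (p + price)
b = 27 % 8 // (p - price)
process(b)
if p == b:
    parts = b[32]
else:
    p = p + 35
print(price)
parts = p % gain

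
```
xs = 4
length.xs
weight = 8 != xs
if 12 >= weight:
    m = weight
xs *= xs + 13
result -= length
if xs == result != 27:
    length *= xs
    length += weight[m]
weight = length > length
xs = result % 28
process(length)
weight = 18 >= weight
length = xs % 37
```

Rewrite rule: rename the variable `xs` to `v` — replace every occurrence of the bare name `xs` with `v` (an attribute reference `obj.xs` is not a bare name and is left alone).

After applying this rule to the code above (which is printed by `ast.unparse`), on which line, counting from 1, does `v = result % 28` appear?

Transformed code:
v = 4
length.xs
weight = 8 != v
if 12 >= weight:
    m = weight
v *= v + 13
result -= length
if v == result != 27:
    length *= v
    length += weight[m]
weight = length > length
v = result % 28
process(length)
weight = 18 >= weight
length = v % 37

12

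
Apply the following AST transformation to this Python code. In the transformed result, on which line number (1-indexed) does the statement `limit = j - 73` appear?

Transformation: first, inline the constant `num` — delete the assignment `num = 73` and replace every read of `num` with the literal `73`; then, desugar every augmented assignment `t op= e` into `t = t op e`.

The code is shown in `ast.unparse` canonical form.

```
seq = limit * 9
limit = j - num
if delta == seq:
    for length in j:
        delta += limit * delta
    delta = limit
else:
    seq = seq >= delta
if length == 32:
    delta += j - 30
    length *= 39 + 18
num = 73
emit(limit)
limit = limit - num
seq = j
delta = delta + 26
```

Transformed code:
seq = limit * 9
limit = j - 73
if delta == seq:
    for length in j:
        delta = delta + limit * delta
    delta = limit
else:
    seq = seq >= delta
if length == 32:
    delta = delta + (j - 30)
    length = length * (39 + 18)
emit(limit)
limit = limit - 73
seq = j
delta = delta + 26

2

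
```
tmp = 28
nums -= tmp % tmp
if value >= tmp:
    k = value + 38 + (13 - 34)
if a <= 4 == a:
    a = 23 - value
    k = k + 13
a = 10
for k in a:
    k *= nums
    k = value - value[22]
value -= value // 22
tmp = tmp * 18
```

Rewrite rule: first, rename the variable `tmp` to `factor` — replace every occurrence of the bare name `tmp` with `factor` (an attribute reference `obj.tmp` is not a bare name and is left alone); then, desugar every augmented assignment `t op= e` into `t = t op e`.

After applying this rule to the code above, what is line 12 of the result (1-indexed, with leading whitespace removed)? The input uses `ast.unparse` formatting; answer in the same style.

value = value - value // 22

Transformed code:
factor = 28
nums = nums - factor % factor
if value >= factor:
    k = value + 38 + (13 - 34)
if a <= 4 == a:
    a = 23 - value
    k = k + 13
a = 10
for k in a:
    k = k * nums
    k = value - value[22]
value = value - value // 22
factor = factor * 18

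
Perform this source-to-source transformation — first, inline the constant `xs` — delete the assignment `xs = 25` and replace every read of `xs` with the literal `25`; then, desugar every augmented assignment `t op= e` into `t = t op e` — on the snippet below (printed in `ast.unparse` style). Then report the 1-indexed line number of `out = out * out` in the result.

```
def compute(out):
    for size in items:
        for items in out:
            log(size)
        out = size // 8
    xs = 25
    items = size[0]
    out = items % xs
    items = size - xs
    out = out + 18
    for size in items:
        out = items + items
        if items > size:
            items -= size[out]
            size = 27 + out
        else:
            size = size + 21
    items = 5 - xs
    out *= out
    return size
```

Transformed code:
def compute(out):
    for size in items:
        for items in out:
            log(size)
        out = size // 8
    items = size[0]
    out = items % 25
    items = size - 25
    out = out + 18
    for size in items:
        out = items + items
        if items > size:
            items = items - size[out]
            size = 27 + out
        else:
            size = size + 21
    items = 5 - 25
    out = out * out
    return size

18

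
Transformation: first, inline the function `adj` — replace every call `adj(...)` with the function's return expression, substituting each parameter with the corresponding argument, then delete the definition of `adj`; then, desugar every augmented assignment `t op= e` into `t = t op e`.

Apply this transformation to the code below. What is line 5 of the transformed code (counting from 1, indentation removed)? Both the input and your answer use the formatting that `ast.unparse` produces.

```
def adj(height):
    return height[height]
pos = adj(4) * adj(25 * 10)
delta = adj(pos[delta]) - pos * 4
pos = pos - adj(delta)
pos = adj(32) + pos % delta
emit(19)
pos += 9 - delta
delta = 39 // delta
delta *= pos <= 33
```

Transformed code:
pos = 4[4] * (25 * 10)[25 * 10]
delta = pos[delta][pos[delta]] - pos * 4
pos = pos - delta[delta]
pos = 32[32] + pos % delta
emit(19)
pos = pos + (9 - delta)
delta = 39 // delta
delta = delta * (pos <= 33)

emit(19)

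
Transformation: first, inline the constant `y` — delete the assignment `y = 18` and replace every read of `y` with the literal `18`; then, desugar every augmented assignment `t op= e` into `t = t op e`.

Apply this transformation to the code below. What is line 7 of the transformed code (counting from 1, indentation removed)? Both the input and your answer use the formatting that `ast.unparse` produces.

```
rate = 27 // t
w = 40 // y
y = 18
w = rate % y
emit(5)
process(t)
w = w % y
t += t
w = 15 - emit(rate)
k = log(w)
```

t = t + t

Transformed code:
rate = 27 // t
w = 40 // 18
w = rate % 18
emit(5)
process(t)
w = w % 18
t = t + t
w = 15 - emit(rate)
k = log(w)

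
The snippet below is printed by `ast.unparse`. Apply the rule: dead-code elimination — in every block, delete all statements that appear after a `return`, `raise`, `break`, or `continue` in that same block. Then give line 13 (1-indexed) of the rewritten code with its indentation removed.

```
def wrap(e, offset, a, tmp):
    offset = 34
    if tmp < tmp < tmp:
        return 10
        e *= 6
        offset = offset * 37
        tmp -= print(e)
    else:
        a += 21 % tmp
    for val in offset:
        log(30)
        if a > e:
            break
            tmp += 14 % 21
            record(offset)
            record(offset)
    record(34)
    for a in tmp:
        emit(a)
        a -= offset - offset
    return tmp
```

emit(a)

Transformed code:
def wrap(e, offset, a, tmp):
    offset = 34
    if tmp < tmp < tmp:
        return 10
    else:
        a += 21 % tmp
    for val in offset:
        log(30)
        if a > e:
            break
    record(34)
    for a in tmp:
        emit(a)
        a -= offset - offset
    return tmp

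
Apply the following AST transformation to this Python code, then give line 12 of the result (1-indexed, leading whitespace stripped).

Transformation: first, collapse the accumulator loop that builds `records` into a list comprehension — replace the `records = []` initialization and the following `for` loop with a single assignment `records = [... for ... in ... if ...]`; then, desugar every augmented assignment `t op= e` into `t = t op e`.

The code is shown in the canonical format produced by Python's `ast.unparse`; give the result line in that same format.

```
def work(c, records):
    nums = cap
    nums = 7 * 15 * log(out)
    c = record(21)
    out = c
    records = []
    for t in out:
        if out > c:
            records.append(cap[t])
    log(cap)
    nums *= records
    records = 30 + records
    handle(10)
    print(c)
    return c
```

Transformed code:
def work(c, records):
    nums = cap
    nums = 7 * 15 * log(out)
    c = record(21)
    out = c
    records = [cap[t] for t in out if out > c]
    log(cap)
    nums = nums * records
    records = 30 + records
    handle(10)
    print(c)
    return c

return c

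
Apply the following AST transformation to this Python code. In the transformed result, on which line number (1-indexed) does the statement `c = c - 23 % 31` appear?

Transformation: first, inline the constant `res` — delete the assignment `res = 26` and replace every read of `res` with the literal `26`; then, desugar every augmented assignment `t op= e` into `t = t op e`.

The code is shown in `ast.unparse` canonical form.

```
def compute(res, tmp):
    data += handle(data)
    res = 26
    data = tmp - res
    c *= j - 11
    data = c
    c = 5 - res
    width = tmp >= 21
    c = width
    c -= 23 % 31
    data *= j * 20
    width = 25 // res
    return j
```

Transformed code:
def compute(res, tmp):
    data = data + handle(data)
    data = tmp - 26
    c = c * (j - 11)
    data = c
    c = 5 - 26
    width = tmp >= 21
    c = width
    c = c - 23 % 31
    data = data * (j * 20)
    width = 25 // 26
    return j

9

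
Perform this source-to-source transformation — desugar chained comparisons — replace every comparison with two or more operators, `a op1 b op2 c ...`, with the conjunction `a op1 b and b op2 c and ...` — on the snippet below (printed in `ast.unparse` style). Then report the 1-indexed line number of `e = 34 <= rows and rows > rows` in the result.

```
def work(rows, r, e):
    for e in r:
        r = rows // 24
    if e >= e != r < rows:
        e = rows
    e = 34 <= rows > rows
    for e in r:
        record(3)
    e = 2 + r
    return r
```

Transformed code:
def work(rows, r, e):
    for e in r:
        r = rows // 24
    if e >= e and e != r and (r < rows):
        e = rows
    e = 34 <= rows and rows > rows
    for e in r:
        record(3)
    e = 2 + r
    return r

6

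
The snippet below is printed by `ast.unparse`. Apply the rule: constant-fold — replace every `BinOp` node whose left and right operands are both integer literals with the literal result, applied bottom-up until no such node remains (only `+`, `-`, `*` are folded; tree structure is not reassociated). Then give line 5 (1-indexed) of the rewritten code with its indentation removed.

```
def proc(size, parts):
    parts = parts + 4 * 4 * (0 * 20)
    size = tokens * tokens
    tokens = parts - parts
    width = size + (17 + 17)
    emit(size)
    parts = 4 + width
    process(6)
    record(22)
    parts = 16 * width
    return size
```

Transformed code:
def proc(size, parts):
    parts = parts + 0
    size = tokens * tokens
    tokens = parts - parts
    width = size + 34
    emit(size)
    parts = 4 + width
    process(6)
    record(22)
    parts = 16 * width
    return size

width = size + 34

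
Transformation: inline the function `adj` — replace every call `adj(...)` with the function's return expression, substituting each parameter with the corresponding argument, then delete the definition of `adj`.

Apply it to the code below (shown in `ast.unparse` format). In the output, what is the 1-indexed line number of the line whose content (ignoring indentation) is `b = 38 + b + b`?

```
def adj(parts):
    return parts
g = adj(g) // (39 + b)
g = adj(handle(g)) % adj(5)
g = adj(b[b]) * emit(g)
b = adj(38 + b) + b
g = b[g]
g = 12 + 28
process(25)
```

4

Transformed code:
g = g // (39 + b)
g = handle(g) % 5
g = b[b] * emit(g)
b = 38 + b + b
g = b[g]
g = 12 + 28
process(25)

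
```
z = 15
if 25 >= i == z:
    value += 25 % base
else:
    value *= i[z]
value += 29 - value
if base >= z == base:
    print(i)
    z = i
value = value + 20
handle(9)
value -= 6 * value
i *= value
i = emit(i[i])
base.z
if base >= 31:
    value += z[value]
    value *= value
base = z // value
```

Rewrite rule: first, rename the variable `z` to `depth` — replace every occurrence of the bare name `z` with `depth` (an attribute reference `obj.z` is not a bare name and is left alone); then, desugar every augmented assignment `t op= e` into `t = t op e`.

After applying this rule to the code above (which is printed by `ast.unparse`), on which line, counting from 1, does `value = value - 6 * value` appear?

Transformed code:
depth = 15
if 25 >= i == depth:
    value = value + 25 % base
else:
    value = value * i[depth]
value = value + (29 - value)
if base >= depth == base:
    print(i)
    depth = i
value = value + 20
handle(9)
value = value - 6 * value
i = i * value
i = emit(i[i])
base.z
if base >= 31:
    value = value + depth[value]
    value = value * value
base = depth // value

12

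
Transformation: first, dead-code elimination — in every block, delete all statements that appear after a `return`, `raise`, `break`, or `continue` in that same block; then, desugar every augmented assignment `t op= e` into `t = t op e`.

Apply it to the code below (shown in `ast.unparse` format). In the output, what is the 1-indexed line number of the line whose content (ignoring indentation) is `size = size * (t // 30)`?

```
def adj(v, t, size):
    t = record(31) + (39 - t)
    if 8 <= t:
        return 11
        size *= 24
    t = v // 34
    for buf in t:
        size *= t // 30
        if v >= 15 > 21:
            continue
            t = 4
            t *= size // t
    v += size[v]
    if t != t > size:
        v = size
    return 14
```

Transformed code:
def adj(v, t, size):
    t = record(31) + (39 - t)
    if 8 <= t:
        return 11
    t = v // 34
    for buf in t:
        size = size * (t // 30)
        if v >= 15 > 21:
            continue
    v = v + size[v]
    if t != t > size:
        v = size
    return 14

7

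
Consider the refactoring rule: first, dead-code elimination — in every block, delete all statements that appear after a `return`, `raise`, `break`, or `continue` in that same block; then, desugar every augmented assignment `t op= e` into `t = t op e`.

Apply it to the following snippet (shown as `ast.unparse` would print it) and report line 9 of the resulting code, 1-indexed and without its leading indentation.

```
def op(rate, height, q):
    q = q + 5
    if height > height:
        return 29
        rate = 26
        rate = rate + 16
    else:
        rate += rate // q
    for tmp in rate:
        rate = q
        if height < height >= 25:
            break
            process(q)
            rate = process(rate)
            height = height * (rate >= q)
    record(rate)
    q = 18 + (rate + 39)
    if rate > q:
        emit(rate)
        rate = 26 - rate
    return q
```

if height < height >= 25:

Transformed code:
def op(rate, height, q):
    q = q + 5
    if height > height:
        return 29
    else:
        rate = rate + rate // q
    for tmp in rate:
        rate = q
        if height < height >= 25:
            break
    record(rate)
    q = 18 + (rate + 39)
    if rate > q:
        emit(rate)
        rate = 26 - rate
    return q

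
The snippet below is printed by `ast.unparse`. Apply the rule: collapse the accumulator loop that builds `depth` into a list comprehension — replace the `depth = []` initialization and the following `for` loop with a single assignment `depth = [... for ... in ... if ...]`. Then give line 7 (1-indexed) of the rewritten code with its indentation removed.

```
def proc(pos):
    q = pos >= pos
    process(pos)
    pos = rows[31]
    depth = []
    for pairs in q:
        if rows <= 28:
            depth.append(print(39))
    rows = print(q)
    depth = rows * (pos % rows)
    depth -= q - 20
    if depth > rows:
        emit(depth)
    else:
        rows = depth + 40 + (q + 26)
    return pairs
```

depth = rows * (pos % rows)

Transformed code:
def proc(pos):
    q = pos >= pos
    process(pos)
    pos = rows[31]
    depth = [print(39) for pairs in q if rows <= 28]
    rows = print(q)
    depth = rows * (pos % rows)
    depth -= q - 20
    if depth > rows:
        emit(depth)
    else:
        rows = depth + 40 + (q + 26)
    return pairs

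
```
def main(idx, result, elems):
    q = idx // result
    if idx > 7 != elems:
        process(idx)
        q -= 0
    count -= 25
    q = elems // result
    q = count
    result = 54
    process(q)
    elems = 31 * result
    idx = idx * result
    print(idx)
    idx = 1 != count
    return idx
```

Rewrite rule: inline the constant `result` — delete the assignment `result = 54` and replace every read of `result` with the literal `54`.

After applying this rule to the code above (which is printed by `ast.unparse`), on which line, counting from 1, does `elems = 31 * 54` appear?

Transformed code:
def main(idx, result, elems):
    q = idx // 54
    if idx > 7 != elems:
        process(idx)
        q -= 0
    count -= 25
    q = elems // 54
    q = count
    process(q)
    elems = 31 * 54
    idx = idx * 54
    print(idx)
    idx = 1 != count
    return idx

10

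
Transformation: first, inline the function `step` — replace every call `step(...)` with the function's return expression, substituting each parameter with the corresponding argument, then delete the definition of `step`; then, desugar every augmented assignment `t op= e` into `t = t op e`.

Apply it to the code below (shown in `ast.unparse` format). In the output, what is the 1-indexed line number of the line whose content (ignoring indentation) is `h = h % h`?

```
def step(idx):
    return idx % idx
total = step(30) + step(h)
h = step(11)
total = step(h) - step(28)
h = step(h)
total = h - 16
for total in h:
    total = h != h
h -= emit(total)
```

Transformed code:
total = 30 % 30 + h % h
h = 11 % 11
total = h % h - 28 % 28
h = h % h
total = h - 16
for total in h:
    total = h != h
h = h - emit(total)

4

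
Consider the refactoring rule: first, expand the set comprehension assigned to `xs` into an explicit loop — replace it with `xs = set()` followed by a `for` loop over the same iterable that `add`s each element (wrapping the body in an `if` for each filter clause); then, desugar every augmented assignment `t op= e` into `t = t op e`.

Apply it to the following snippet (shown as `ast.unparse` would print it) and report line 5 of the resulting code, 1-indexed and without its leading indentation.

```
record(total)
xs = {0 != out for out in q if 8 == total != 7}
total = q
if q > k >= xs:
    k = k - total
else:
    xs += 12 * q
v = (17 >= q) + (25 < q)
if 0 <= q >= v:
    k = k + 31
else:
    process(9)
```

xs.add(0 != out)

Transformed code:
record(total)
xs = set()
for out in q:
    if 8 == total != 7:
        xs.add(0 != out)
total = q
if q > k >= xs:
    k = k - total
else:
    xs = xs + 12 * q
v = (17 >= q) + (25 < q)
if 0 <= q >= v:
    k = k + 31
else:
    process(9)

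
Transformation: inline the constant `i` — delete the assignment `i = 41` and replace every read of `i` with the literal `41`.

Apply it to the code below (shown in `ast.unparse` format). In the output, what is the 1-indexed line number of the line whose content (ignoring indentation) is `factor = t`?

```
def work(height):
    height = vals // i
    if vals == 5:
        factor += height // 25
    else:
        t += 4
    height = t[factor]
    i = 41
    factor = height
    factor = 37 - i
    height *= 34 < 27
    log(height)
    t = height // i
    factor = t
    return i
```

13

Transformed code:
def work(height):
    height = vals // 41
    if vals == 5:
        factor += height // 25
    else:
        t += 4
    height = t[factor]
    factor = height
    factor = 37 - 41
    height *= 34 < 27
    log(height)
    t = height // 41
    factor = t
    return 41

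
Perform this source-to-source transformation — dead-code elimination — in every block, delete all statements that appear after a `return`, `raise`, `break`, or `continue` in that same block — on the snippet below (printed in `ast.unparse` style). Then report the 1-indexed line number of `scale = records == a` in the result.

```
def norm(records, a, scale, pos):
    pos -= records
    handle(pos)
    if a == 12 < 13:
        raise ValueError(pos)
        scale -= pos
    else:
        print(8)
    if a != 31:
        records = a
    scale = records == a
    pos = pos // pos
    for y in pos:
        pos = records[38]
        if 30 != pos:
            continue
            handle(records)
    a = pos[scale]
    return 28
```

10

Transformed code:
def norm(records, a, scale, pos):
    pos -= records
    handle(pos)
    if a == 12 < 13:
        raise ValueError(pos)
    else:
        print(8)
    if a != 31:
        records = a
    scale = records == a
    pos = pos // pos
    for y in pos:
        pos = records[38]
        if 30 != pos:
            continue
    a = pos[scale]
    return 28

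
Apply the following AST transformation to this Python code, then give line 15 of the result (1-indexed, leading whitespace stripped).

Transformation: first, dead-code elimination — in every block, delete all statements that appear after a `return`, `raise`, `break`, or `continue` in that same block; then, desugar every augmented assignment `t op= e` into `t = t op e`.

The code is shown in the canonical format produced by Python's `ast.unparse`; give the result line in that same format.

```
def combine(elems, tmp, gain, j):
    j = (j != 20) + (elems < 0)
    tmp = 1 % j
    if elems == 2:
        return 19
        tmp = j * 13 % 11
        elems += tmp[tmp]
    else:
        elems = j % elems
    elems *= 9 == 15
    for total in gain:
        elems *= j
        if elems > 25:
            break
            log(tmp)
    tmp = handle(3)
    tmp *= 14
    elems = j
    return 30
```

elems = j

Transformed code:
def combine(elems, tmp, gain, j):
    j = (j != 20) + (elems < 0)
    tmp = 1 % j
    if elems == 2:
        return 19
    else:
        elems = j % elems
    elems = elems * (9 == 15)
    for total in gain:
        elems = elems * j
        if elems > 25:
            break
    tmp = handle(3)
    tmp = tmp * 14
    elems = j
    return 30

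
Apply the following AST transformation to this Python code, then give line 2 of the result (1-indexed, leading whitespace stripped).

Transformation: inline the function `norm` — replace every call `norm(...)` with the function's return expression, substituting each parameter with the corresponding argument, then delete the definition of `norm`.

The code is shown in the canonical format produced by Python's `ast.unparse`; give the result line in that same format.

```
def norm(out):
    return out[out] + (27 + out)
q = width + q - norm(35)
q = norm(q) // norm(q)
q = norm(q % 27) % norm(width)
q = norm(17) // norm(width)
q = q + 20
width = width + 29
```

Transformed code:
q = width + q - (35[35] + (27 + 35))
q = (q[q] + (27 + q)) // (q[q] + (27 + q))
q = ((q % 27)[q % 27] + (27 + q % 27)) % (width[width] + (27 + width))
q = (17[17] + (27 + 17)) // (width[width] + (27 + width))
q = q + 20
width = width + 29

q = (q[q] + (27 + q)) // (q[q] + (27 + q))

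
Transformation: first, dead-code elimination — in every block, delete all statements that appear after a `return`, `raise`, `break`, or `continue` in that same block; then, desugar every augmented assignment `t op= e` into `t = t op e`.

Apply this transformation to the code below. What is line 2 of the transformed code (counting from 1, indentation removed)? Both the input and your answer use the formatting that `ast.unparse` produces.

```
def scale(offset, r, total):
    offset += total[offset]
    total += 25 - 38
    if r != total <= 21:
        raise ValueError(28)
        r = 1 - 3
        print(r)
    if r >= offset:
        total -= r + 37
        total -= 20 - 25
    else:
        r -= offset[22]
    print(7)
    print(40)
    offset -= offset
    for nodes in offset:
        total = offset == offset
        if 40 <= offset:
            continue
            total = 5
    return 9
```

Transformed code:
def scale(offset, r, total):
    offset = offset + total[offset]
    total = total + (25 - 38)
    if r != total <= 21:
        raise ValueError(28)
    if r >= offset:
        total = total - (r + 37)
        total = total - (20 - 25)
    else:
        r = r - offset[22]
    print(7)
    print(40)
    offset = offset - offset
    for nodes in offset:
        total = offset == offset
        if 40 <= offset:
            continue
    return 9

offset = offset + total[offset]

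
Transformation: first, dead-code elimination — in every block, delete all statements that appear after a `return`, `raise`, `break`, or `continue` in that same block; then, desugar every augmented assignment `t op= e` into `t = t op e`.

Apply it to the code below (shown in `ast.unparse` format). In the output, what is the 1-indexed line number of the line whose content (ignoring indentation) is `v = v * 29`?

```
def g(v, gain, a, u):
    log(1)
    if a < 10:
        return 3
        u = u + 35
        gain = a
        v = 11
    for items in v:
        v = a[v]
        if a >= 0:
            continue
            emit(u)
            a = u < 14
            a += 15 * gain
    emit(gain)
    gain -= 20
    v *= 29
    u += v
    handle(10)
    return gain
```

11

Transformed code:
def g(v, gain, a, u):
    log(1)
    if a < 10:
        return 3
    for items in v:
        v = a[v]
        if a >= 0:
            continue
    emit(gain)
    gain = gain - 20
    v = v * 29
    u = u + v
    handle(10)
    return gain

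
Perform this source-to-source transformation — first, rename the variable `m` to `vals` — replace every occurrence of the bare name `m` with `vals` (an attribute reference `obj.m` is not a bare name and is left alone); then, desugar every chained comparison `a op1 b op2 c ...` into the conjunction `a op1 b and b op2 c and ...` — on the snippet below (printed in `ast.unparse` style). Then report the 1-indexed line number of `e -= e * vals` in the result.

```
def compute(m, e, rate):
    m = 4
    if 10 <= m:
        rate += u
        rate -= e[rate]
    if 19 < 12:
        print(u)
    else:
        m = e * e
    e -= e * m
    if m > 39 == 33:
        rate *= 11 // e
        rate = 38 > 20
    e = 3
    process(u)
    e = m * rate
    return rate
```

Transformed code:
def compute(vals, e, rate):
    vals = 4
    if 10 <= vals:
        rate += u
        rate -= e[rate]
    if 19 < 12:
        print(u)
    else:
        vals = e * e
    e -= e * vals
    if vals > 39 and 39 == 33:
        rate *= 11 // e
        rate = 38 > 20
    e = 3
    process(u)
    e = vals * rate
    return rate

10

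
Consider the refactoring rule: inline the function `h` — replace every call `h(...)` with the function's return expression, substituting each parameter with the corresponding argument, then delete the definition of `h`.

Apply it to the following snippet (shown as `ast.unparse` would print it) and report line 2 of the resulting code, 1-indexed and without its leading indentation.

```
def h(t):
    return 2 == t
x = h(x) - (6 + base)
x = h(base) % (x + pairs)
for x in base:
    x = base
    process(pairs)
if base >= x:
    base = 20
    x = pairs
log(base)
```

x = (2 == base) % (x + pairs)

Transformed code:
x = (2 == x) - (6 + base)
x = (2 == base) % (x + pairs)
for x in base:
    x = base
    process(pairs)
if base >= x:
    base = 20
    x = pairs
log(base)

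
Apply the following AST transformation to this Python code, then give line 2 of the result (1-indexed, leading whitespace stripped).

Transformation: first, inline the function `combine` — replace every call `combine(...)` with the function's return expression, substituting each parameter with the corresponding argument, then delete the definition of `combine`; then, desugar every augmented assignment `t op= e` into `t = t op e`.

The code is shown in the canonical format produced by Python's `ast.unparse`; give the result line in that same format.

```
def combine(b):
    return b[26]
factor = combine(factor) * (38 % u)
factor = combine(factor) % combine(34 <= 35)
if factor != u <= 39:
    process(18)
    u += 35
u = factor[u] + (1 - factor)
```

Transformed code:
factor = factor[26] * (38 % u)
factor = factor[26] % (34 <= 35)[26]
if factor != u <= 39:
    process(18)
    u = u + 35
u = factor[u] + (1 - factor)

factor = factor[26] % (34 <= 35)[26]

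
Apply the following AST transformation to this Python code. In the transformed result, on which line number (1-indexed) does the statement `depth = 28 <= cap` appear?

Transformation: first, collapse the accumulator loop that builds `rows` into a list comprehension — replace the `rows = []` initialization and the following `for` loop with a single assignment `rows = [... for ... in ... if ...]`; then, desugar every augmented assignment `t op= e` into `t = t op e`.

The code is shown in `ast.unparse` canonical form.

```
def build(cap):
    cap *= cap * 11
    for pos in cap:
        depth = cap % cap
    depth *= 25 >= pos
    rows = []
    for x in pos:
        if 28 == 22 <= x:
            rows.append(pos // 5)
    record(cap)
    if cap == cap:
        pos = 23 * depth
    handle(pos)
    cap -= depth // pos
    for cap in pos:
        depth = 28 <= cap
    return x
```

Transformed code:
def build(cap):
    cap = cap * (cap * 11)
    for pos in cap:
        depth = cap % cap
    depth = depth * (25 >= pos)
    rows = [pos // 5 for x in pos if 28 == 22 <= x]
    record(cap)
    if cap == cap:
        pos = 23 * depth
    handle(pos)
    cap = cap - depth // pos
    for cap in pos:
        depth = 28 <= cap
    return x

13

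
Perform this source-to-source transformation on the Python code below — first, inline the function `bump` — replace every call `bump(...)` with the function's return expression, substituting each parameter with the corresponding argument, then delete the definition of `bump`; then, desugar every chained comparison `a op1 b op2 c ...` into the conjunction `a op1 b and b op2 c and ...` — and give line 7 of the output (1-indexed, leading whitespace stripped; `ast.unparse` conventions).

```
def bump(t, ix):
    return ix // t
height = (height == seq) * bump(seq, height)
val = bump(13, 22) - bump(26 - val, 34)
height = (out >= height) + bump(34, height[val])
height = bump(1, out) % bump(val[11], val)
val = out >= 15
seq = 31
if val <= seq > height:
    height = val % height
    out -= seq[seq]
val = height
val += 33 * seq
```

if val <= seq and seq > height:

Transformed code:
height = (height == seq) * (height // seq)
val = 22 // 13 - 34 // (26 - val)
height = (out >= height) + height[val] // 34
height = out // 1 % (val // val[11])
val = out >= 15
seq = 31
if val <= seq and seq > height:
    height = val % height
    out -= seq[seq]
val = height
val += 33 * seq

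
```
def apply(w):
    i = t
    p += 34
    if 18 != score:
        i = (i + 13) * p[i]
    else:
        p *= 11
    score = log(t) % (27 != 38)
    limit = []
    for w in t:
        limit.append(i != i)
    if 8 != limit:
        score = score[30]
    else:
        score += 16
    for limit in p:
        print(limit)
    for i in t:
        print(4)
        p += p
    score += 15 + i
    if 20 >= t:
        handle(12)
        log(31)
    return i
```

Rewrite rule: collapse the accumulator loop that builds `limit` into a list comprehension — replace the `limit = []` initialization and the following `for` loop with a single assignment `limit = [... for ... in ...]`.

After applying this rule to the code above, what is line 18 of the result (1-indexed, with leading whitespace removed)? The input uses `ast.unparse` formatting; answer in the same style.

p += p

Transformed code:
def apply(w):
    i = t
    p += 34
    if 18 != score:
        i = (i + 13) * p[i]
    else:
        p *= 11
    score = log(t) % (27 != 38)
    limit = [i != i for w in t]
    if 8 != limit:
        score = score[30]
    else:
        score += 16
    for limit in p:
        print(limit)
    for i in t:
        print(4)
        p += p
    score += 15 + i
    if 20 >= t:
        handle(12)
        log(31)
    return i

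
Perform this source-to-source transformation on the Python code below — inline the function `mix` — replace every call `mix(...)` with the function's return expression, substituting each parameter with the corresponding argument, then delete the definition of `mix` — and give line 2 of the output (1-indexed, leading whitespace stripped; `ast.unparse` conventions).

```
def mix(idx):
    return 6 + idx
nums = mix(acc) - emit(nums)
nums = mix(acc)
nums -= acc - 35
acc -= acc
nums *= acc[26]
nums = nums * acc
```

nums = 6 + acc

Transformed code:
nums = 6 + acc - emit(nums)
nums = 6 + acc
nums -= acc - 35
acc -= acc
nums *= acc[26]
nums = nums * acc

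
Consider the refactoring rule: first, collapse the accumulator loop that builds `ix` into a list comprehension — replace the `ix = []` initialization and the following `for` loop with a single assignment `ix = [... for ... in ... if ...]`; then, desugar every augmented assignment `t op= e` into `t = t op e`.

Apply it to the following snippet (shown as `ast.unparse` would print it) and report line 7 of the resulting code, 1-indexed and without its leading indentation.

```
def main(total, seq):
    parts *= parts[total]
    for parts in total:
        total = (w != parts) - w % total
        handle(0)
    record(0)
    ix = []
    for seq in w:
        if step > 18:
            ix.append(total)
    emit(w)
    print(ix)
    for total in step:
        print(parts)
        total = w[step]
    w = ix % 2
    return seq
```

ix = [total for seq in w if step > 18]

Transformed code:
def main(total, seq):
    parts = parts * parts[total]
    for parts in total:
        total = (w != parts) - w % total
        handle(0)
    record(0)
    ix = [total for seq in w if step > 18]
    emit(w)
    print(ix)
    for total in step:
        print(parts)
        total = w[step]
    w = ix % 2
    return seq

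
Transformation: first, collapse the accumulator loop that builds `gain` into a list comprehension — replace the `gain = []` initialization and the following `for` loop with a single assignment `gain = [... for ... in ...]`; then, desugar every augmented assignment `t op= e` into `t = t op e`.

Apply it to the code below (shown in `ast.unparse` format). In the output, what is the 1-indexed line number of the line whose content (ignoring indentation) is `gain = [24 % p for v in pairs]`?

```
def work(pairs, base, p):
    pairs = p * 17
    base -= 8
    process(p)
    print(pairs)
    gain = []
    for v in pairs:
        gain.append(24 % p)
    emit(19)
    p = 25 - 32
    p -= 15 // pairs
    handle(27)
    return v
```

6

Transformed code:
def work(pairs, base, p):
    pairs = p * 17
    base = base - 8
    process(p)
    print(pairs)
    gain = [24 % p for v in pairs]
    emit(19)
    p = 25 - 32
    p = p - 15 // pairs
    handle(27)
    return v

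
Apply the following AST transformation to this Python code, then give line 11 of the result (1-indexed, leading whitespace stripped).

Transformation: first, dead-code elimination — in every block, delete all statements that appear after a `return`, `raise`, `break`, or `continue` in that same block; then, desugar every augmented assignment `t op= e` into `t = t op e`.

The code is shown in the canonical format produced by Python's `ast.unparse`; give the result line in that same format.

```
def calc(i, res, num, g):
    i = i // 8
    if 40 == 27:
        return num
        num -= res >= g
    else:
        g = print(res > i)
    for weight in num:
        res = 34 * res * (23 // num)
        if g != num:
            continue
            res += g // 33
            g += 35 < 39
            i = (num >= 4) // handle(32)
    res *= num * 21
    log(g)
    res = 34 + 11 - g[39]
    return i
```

res = res * (num * 21)

Transformed code:
def calc(i, res, num, g):
    i = i // 8
    if 40 == 27:
        return num
    else:
        g = print(res > i)
    for weight in num:
        res = 34 * res * (23 // num)
        if g != num:
            continue
    res = res * (num * 21)
    log(g)
    res = 34 + 11 - g[39]
    return i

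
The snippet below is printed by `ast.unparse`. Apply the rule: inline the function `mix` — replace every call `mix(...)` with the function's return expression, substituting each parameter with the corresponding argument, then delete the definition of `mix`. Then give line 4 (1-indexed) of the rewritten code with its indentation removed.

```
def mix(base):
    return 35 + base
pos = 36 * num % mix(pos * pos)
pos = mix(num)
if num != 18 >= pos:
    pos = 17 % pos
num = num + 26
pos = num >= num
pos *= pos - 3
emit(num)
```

pos = 17 % pos

Transformed code:
pos = 36 * num % (35 + pos * pos)
pos = 35 + num
if num != 18 >= pos:
    pos = 17 % pos
num = num + 26
pos = num >= num
pos *= pos - 3
emit(num)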